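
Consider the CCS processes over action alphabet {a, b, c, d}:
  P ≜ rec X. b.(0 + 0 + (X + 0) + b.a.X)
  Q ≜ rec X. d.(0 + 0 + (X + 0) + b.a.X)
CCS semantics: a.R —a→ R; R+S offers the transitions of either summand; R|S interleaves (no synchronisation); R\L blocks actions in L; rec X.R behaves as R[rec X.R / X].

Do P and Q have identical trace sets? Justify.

Reachable graph of P (3 states):
  u0 = rec X. b.(0 + 0 + (X + 0) + b.a.X) ⊢ --b--▸ u1
  u1 = 0 + 0 + ((rec X. b.(0 + 0 + (X + 0) + b.a.X)) + 0) + b.a.(rec X. b.(0 + 0 + (X + 0) + b.a.X)) ⊢ --b--▸ u1, --b--▸ u2
  u2 = a.(rec X. b.(0 + 0 + (X + 0) + b.a.X)) ⊢ --a--▸ u0
Reachable graph of Q (3 states):
  v0 = rec X. d.(0 + 0 + (X + 0) + b.a.X) ⊢ --d--▸ v1
  v1 = 0 + 0 + ((rec X. d.(0 + 0 + (X + 0) + b.a.X)) + 0) + b.a.(rec X. d.(0 + 0 + (X + 0) + b.a.X)) ⊢ --b--▸ v2, --d--▸ v1
  v2 = a.(rec X. d.(0 + 0 + (X + 0) + b.a.X)) ⊢ --a--▸ v0
Trace ⟨b⟩ through P, begin at {u0}:
  step 1 (b): {u1}
  — P admits the full trace.
Trace ⟨b⟩ through Q, begin at {v0}:
  step 1 (b): no successor for Q

trace-distinct — witness ⟨b⟩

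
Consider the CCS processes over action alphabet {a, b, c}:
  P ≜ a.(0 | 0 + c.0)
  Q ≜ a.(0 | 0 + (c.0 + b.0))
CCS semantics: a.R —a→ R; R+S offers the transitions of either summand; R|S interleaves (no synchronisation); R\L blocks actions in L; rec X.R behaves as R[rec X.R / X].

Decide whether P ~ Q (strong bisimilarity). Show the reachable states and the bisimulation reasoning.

NO

Reachable graph of P (3 states):
  s0 = a.(0 | 0 + c.0) | -a-> s1
  s1 = 0 | 0 + c.0 | -c-> s2
  s2 = 0 | (no moves)
Reachable graph of Q (3 states):
  t0 = a.(0 | 0 + (c.0 + b.0)) | -a-> t1
  t1 = 0 | 0 + (c.0 + b.0) | -b-> t2, -c-> t2
  t2 = 0 | (no moves)
Bisimilarity quotient blocks:
  B0 = {s0}
  B1 = {s1}
  B2 = {s2, t2}
  B3 = {t0}
  B4 = {t1}
s0 ∈ B0, t0 ∈ B3 → different blocks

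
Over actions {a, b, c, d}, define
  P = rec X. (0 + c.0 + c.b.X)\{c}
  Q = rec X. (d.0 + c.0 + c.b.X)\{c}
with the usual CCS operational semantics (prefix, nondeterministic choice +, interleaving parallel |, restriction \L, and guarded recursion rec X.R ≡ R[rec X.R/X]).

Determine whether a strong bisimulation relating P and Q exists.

Reachable graph of P (1 states):
  p0 = rec X. (0 + c.0 + c.b.X)\{c} :: ∅
Reachable graph of Q (2 states):
  q0 = rec X. (d.0 + c.0 + c.b.X)\{c} :: ··d··> q1
  q1 = 0\{c} :: ∅
Coarsest stable partition (strong bisimilarity classes):
  B0 = {p0, q1}
  B1 = {q0}
p0 ∈ B0, q0 ∈ B1 → different blocks

not bisimilar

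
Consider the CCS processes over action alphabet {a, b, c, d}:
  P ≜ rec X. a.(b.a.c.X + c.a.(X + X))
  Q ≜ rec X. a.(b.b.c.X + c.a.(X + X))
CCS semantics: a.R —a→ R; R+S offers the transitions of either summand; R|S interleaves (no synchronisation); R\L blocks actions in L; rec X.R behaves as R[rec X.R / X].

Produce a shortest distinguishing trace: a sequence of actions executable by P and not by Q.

aba

P's transition system — 6 states:
  u0 = rec X. a.(b.a.c.X + c.a.(X + X)) → =a=> u1
  u1 = b.a.c.(rec X. a.(b.a.c.X + c.a.(X + X))) + c.a.((rec X. a.(b.a.c.X + c.a.(X + X))) + (rec X. a.(b.a.c.X + c.a.(X + X)))) → =b=> u2, =c=> u3
  u2 = a.c.(rec X. a.(b.a.c.X + c.a.(X + X))) → =a=> u4
  u3 = a.((rec X. a.(b.a.c.X + c.a.(X + X))) + (rec X. a.(b.a.c.X + c.a.(X + X)))) → =a=> u5
  u4 = c.(rec X. a.(b.a.c.X + c.a.(X + X))) → =c=> u0
  u5 = (rec X. a.(b.a.c.X + c.a.(X + X))) + (rec X. a.(b.a.c.X + c.a.(X + X))) → =a=> u1
Q's transition system — 6 states:
  v0 = rec X. a.(b.b.c.X + c.a.(X + X)) → =a=> v1
  v1 = b.b.c.(rec X. a.(b.b.c.X + c.a.(X + X))) + c.a.((rec X. a.(b.b.c.X + c.a.(X + X))) + (rec X. a.(b.b.c.X + c.a.(X + X)))) → =b=> v2, =c=> v3
  v2 = b.c.(rec X. a.(b.b.c.X + c.a.(X + X))) → =b=> v4
  v3 = a.((rec X. a.(b.b.c.X + c.a.(X + X))) + (rec X. a.(b.b.c.X + c.a.(X + X)))) → =a=> v5
  v4 = c.(rec X. a.(b.b.c.X + c.a.(X + X))) → =c=> v0
  v5 = (rec X. a.(b.b.c.X + c.a.(X + X))) + (rec X. a.(b.b.c.X + c.a.(X + X))) → =a=> v1
Executing aba from P (initial set {u0}):
  after a @ step 1: {u1}
  after b @ step 2: {u2}
  after a @ step 3: {u4}
  ✓ P
Executing aba from Q (initial set {v0}):
  after a @ step 1: {v1}
  after b @ step 2: {v2}
  after a @ step 3: ∅  — Q cannot continue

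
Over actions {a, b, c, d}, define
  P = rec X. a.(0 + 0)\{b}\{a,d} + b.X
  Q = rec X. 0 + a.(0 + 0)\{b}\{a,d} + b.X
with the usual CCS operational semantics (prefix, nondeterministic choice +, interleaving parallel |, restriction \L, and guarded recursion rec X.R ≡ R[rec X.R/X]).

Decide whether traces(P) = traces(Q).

P's transition system — 2 states:
  s0 = rec X. a.(0 + 0)\{b}\{a,d} + b.X → --a--▸ s1, --b--▸ s0
  s1 = (0 + 0)\{b}\{a,d} → stopped
Q's transition system — 2 states:
  t0 = rec X. 0 + a.(0 + 0)\{b}\{a,d} + b.X → --a--▸ t1, --b--▸ t0
  t1 = (0 + 0)\{b}\{a,d} → stopped
Bisimilarity quotient blocks:
  B0 = {s0, t0}
  B1 = {s1, t1}
s0 ∈ B0, t0 ∈ B0 → same block
Bisimilar ⇒ trace-equivalent.

traces(P) = traces(Q)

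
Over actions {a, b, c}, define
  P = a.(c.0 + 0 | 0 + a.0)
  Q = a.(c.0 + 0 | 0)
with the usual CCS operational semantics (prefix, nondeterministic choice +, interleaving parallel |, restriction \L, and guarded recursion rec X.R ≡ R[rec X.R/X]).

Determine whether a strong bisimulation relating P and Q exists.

P ≁ Q

LTS(P): 3 reachable states
  p0 = a.(c.0 + 0 | 0 + a.0) | ··a··> p1
  p1 = c.0 + 0 | 0 + a.0 | ··a··> p2, ··c··> p2
  p2 = 0 | ·
LTS(Q): 3 reachable states
  q0 = a.(c.0 + 0 | 0) | ··a··> q1
  q1 = c.0 + 0 | 0 | ··c··> q2
  q2 = 0 | ·
Bisimilarity quotient blocks:
  B0 = {p0}
  B1 = {p1}
  B2 = {p2, q2}
  B3 = {q0}
  B4 = {q1}
p0 ∈ B0, q0 ∈ B3 → different blocks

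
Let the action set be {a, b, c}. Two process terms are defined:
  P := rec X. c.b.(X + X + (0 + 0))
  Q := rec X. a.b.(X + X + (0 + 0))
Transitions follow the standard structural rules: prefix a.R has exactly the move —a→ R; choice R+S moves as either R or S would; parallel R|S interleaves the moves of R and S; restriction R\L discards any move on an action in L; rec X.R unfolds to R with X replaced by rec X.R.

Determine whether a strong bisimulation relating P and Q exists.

P's transition system — 3 states:
  m0 = rec X. c.b.(X + X + (0 + 0)) ⊢ ··c··> m1
  m1 = b.((rec X. c.b.(X + X + (0 + 0))) + (rec X. c.b.(X + X + (0 + 0))) + (0 + 0)) ⊢ ··b··> m2
  m2 = (rec X. c.b.(X + X + (0 + 0))) + (rec X. c.b.(X + X + (0 + 0))) + (0 + 0) ⊢ ··c··> m1
Q's transition system — 3 states:
  n0 = rec X. a.b.(X + X + (0 + 0)) ⊢ ··a··> n1
  n1 = b.((rec X. a.b.(X + X + (0 + 0))) + (rec X. a.b.(X + X + (0 + 0))) + (0 + 0)) ⊢ ··b··> n2
  n2 = (rec X. a.b.(X + X + (0 + 0))) + (rec X. a.b.(X + X + (0 + 0))) + (0 + 0) ⊢ ··a··> n1
Bisimilarity quotient blocks:
  B0 = {m0, m2}
  B1 = {m1}
  B2 = {n0, n2}
  B3 = {n1}
m0 ∈ B0, n0 ∈ B2 → different blocks

NO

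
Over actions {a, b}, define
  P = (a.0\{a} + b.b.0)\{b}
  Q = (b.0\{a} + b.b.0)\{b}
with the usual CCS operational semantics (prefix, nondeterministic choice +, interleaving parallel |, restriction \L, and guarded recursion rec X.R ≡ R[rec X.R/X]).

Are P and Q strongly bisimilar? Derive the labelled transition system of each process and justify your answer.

P's transition system — 2 states:
  p0 = (a.0\{a} + b.b.0)\{b} ⊢ --a--▸ p1
  p1 = 0\{a}\{b} ⊢ stopped
Q's transition system — 1 states:
  q0 = (b.0\{a} + b.b.0)\{b} ⊢ stopped
Partition-refinement fixed point:
  B0 = {p0}
  B1 = {p1, q0}
p0 ∈ B0, q0 ∈ B1 → different blocks

NO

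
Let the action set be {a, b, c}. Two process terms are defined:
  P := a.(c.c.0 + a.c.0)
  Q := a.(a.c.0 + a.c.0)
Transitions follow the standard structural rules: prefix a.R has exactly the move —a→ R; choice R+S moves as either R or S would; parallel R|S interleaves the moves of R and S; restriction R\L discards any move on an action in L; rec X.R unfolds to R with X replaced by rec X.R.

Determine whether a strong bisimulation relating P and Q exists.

NO

LTS(P): 4 reachable states
  p0 = a.(c.c.0 + a.c.0) | —a→ p1
  p1 = c.c.0 + a.c.0 | —a→ p2, —c→ p2
  p2 = c.0 | —c→ p3
  p3 = 0 | deadlocked
LTS(Q): 4 reachable states
  q0 = a.(a.c.0 + a.c.0) | —a→ q1
  q1 = a.c.0 + a.c.0 | —a→ q2
  q2 = c.0 | —c→ q3
  q3 = 0 | deadlocked
Bisimilarity quotient blocks:
  B0 = {p0}
  B1 = {p1}
  B2 = {p2, q2}
  B3 = {p3, q3}
  B4 = {q0}
  B5 = {q1}
p0 ∈ B0, q0 ∈ B4 → different blocks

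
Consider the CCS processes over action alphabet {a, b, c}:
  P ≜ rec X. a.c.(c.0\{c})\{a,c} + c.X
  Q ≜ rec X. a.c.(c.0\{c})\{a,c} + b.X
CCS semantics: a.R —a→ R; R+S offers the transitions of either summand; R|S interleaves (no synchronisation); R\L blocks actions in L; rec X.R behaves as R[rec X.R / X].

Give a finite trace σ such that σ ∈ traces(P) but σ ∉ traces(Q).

c

Reachable graph of P (3 states):
  p0 = rec X. a.c.(c.0\{c})\{a,c} + c.X :: —a→ p1, —c→ p0
  p1 = c.(c.0\{c})\{a,c} :: —c→ p2
  p2 = (c.0\{c})\{a,c} :: deadlocked
Reachable graph of Q (3 states):
  q0 = rec X. a.c.(c.0\{c})\{a,c} + b.X :: —a→ q1, —b→ q0
  q1 = c.(c.0\{c})\{a,c} :: —c→ q2
  q2 = (c.0\{c})\{a,c} :: deadlocked
Executing c from P (initial set {p0}):
  step 1 (c): {p0}
  ✓ P
Executing c from Q (initial set {q0}):
  step 1 (c): no successor for Q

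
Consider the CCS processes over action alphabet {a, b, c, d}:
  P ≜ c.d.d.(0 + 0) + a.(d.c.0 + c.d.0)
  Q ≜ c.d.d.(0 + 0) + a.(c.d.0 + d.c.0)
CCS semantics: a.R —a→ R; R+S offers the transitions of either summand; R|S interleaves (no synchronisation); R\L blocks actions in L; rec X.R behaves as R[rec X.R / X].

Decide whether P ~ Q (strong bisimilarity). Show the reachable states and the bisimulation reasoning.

P ~ Q

P's transition system — 8 states:
  m0 = c.d.d.(0 + 0) + a.(d.c.0 + c.d.0) | ··a··> m1, ··c··> m2
  m1 = d.c.0 + c.d.0 | ··c··> m3, ··d··> m4
  m2 = d.d.(0 + 0) | ··d··> m5
  m3 = d.0 | ··d··> m6
  m4 = c.0 | ··c··> m6
  m5 = d.(0 + 0) | ··d··> m7
  m6 = 0 | ·
  m7 = 0 + 0 | ·
Q's transition system — 8 states:
  n0 = c.d.d.(0 + 0) + a.(c.d.0 + d.c.0) | ··a··> n1, ··c··> n2
  n1 = c.d.0 + d.c.0 | ··c··> n3, ··d··> n4
  n2 = d.d.(0 + 0) | ··d··> n5
  n3 = d.0 | ··d··> n6
  n4 = c.0 | ··c··> n6
  n5 = d.(0 + 0) | ··d··> n7
  n6 = 0 | ·
  n7 = 0 + 0 | ·
Coarsest stable partition (strong bisimilarity classes):
  B0 = {m0, n0}
  B1 = {m2, n2}
  B2 = {m3, m5, n3, n5}
  B3 = {m6, m7, n6, n7}
  B4 = {m1, n1}
  B5 = {m4, n4}
m0 ∈ B0, n0 ∈ B0 → same block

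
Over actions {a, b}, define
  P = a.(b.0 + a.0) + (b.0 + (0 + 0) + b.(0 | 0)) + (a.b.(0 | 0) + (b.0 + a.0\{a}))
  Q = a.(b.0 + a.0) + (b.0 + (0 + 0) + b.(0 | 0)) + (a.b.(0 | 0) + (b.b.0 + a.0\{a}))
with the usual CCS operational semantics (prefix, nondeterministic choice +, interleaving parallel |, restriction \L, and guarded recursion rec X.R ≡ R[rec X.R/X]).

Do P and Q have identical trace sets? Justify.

NO — witness ⟨bb⟩

P's transition system — 6 states:
  s0 = a.(b.0 + a.0) + (b.0 + (0 + 0) + b.(0 | 0)) + (a.b.(0 | 0) + (b.0 + a.0\{a})) → -a-> s1, -a-> s2, -a-> s3, -b-> s4, -b-> s5
  s1 = 0\{a} → ·
  s2 = b.(0 | 0) → -b-> s5
  s3 = b.0 + a.0 → -a-> s4, -b-> s4
  s4 = 0 → ·
  s5 = 0 | 0 → ·
Q's transition system — 7 states:
  t0 = a.(b.0 + a.0) + (b.0 + (0 + 0) + b.(0 | 0)) + (a.b.(0 | 0) + (b.b.0 + a.0\{a})) → -a-> t1, -a-> t2, -a-> t3, -b-> t4, -b-> t5, -b-> t6
  t1 = 0\{a} → ·
  t2 = b.(0 | 0) → -b-> t5
  t3 = b.0 + a.0 → -a-> t4, -b-> t4
  t4 = 0 → ·
  t5 = 0 | 0 → ·
  t6 = b.0 → -b-> t4
Executing bb from Q (initial set {t0}):
  after b @ step 1: {t4, t5, t6}
  after b @ step 2: {t4}
  Q completes σ.
Executing bb from P (initial set {s0}):
  after b @ step 1: {s4, s5}
  after b @ step 2: no successor for P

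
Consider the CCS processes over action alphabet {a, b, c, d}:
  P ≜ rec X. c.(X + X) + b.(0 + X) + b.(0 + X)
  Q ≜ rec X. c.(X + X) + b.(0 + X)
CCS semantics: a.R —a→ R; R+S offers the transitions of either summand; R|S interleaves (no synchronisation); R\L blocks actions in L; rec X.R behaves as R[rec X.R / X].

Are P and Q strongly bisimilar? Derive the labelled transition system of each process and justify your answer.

Reachable graph of P (3 states):
  p0 = rec X. c.(X + X) + b.(0 + X) + b.(0 + X) | =b=> p1, =c=> p2
  p1 = 0 + (rec X. c.(X + X) + b.(0 + X) + b.(0 + X)) | =b=> p1, =c=> p2
  p2 = (rec X. c.(X + X) + b.(0 + X) + b.(0 + X)) + (rec X. c.(X + X) + b.(0 + X) + b.(0 + X)) | =b=> p1, =c=> p2
Reachable graph of Q (3 states):
  q0 = rec X. c.(X + X) + b.(0 + X) | =b=> q1, =c=> q2
  q1 = 0 + (rec X. c.(X + X) + b.(0 + X)) | =b=> q1, =c=> q2
  q2 = (rec X. c.(X + X) + b.(0 + X)) + (rec X. c.(X + X) + b.(0 + X)) | =b=> q1, =c=> q2
Bisimilarity quotient blocks:
  B0 = {p0, p1, p2, q0, q1, q2}
p0 ∈ B0, q0 ∈ B0 → same block

bisimilar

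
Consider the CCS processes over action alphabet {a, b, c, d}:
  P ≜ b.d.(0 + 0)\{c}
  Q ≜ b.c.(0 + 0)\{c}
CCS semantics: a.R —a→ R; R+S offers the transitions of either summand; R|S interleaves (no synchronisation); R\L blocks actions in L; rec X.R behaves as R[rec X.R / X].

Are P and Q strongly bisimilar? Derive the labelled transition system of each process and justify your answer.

LTS(P): 3 reachable states
  u0 = b.d.(0 + 0)\{c} ⊢ --b--▸ u1
  u1 = d.(0 + 0)\{c} ⊢ --d--▸ u2
  u2 = (0 + 0)\{c} ⊢ ·
LTS(Q): 3 reachable states
  v0 = b.c.(0 + 0)\{c} ⊢ --b--▸ v1
  v1 = c.(0 + 0)\{c} ⊢ --c--▸ v2
  v2 = (0 + 0)\{c} ⊢ ·
Coarsest stable partition (strong bisimilarity classes):
  B0 = {u0}
  B1 = {u1}
  B2 = {u2, v2}
  B3 = {v0}
  B4 = {v1}
u0 ∈ B0, v0 ∈ B3 → different blocks

P ≁ Q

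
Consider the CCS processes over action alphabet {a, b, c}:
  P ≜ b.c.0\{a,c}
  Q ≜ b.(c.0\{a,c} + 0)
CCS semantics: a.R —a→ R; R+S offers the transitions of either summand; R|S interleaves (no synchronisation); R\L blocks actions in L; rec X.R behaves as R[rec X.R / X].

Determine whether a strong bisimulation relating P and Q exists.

P ~ Q

P's transition system — 3 states:
  p0 = b.c.0\{a,c} | ··b··> p1
  p1 = c.0\{a,c} | ··c··> p2
  p2 = 0\{a,c} | (no moves)
Q's transition system — 3 states:
  q0 = b.(c.0\{a,c} + 0) | ··b··> q1
  q1 = c.0\{a,c} + 0 | ··c··> q2
  q2 = 0\{a,c} | (no moves)
Partition-refinement fixed point:
  B0 = {p0, q0}
  B1 = {p1, q1}
  B2 = {p2, q2}
p0 ∈ B0, q0 ∈ B0 → same block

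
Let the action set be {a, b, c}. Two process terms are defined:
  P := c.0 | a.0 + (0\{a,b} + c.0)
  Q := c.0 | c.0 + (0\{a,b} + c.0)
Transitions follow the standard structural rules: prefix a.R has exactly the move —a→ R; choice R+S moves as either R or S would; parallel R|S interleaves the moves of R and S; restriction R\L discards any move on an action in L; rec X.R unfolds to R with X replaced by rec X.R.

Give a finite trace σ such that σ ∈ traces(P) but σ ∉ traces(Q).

Reachable graph of P (5 states):
  p0 = c.0 | a.0 + (0\{a,b} + c.0) :: -a-> p1, -c-> p2, -c-> p3
  p1 = c.0 | 0 :: -c-> p4
  p2 = 0 :: ∅
  p3 = 0 | a.0 :: -a-> p4
  p4 = 0 | 0 :: ∅
Reachable graph of Q (5 states):
  q0 = c.0 | c.0 + (0\{a,b} + c.0) :: -c-> q1, -c-> q2, -c-> q3
  q1 = 0 :: ∅
  q2 = 0 | c.0 :: -c-> q4
  q3 = c.0 | 0 :: -c-> q4
  q4 = 0 | 0 :: ∅
Executing a from P (initial set {p0}):
  [1] a ⇒ {p1}
  P completes σ.
Executing a from Q (initial set {q0}):
  [1] a ⇒ ∅  — Q cannot continue

a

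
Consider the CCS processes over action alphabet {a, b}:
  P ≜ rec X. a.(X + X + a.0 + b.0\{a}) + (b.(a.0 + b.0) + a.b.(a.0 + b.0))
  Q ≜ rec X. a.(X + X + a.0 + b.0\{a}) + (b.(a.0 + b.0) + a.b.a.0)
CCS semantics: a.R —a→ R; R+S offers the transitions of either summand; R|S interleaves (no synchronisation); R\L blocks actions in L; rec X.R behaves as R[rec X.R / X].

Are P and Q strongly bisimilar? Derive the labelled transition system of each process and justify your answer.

P ≁ Q

P's transition system — 6 states:
  m0 = rec X. a.(X + X + a.0 + b.0\{a}) + (b.(a.0 + b.0) + a.b.(a.0 + b.0)) has moves =a=> m1, =a=> m2, =b=> m3
  m1 = (rec X. a.(X + X + a.0 + b.0\{a}) + (b.(a.0 + b.0) + a.b.(a.0 + b.0))) + (rec X. a.(X + X + a.0 + b.0\{a}) + (b.(a.0 + b.0) + a.b.(a.0 + b.0))) + a.0 + b.0\{a} has moves =a=> m1, =a=> m2, =a=> m4, =b=> m3, =b=> m5
  m2 = b.(a.0 + b.0) has moves =b=> m3
  m3 = a.0 + b.0 has moves =a=> m4, =b=> m4
  m4 = 0 has moves (no moves)
  m5 = 0\{a} has moves (no moves)
Q's transition system — 7 states:
  n0 = rec X. a.(X + X + a.0 + b.0\{a}) + (b.(a.0 + b.0) + a.b.a.0) has moves =a=> n1, =a=> n2, =b=> n3
  n1 = (rec X. a.(X + X + a.0 + b.0\{a}) + (b.(a.0 + b.0) + a.b.a.0)) + (rec X. a.(X + X + a.0 + b.0\{a}) + (b.(a.0 + b.0) + a.b.a.0)) + a.0 + b.0\{a} has moves =a=> n1, =a=> n2, =a=> n4, =b=> n3, =b=> n5
  n2 = b.a.0 has moves =b=> n6
  n3 = a.0 + b.0 has moves =a=> n4, =b=> n4
  n4 = 0 has moves (no moves)
  n5 = 0\{a} has moves (no moves)
  n6 = a.0 has moves =a=> n4
Coarsest stable partition (strong bisimilarity classes):
  B0 = {m0}
  B1 = {m1}
  B2 = {m4, m5, n4, n5}
  B3 = {m2}
  B4 = {m3, n3}
  B5 = {n0}
  B6 = {n1}
  B7 = {n2}
  B8 = {n6}
m0 ∈ B0, n0 ∈ B5 → different blocks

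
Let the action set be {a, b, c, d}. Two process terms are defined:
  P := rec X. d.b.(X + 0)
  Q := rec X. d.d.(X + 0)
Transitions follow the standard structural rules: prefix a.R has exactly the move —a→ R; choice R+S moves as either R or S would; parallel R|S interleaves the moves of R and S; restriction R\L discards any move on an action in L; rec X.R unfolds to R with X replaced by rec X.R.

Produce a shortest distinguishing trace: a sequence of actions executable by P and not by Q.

db

LTS(P): 3 reachable states
  u0 = rec X. d.b.(X + 0) → =d=> u1
  u1 = b.((rec X. d.b.(X + 0)) + 0) → =b=> u2
  u2 = (rec X. d.b.(X + 0)) + 0 → =d=> u1
LTS(Q): 3 reachable states
  v0 = rec X. d.d.(X + 0) → =d=> v1
  v1 = d.((rec X. d.d.(X + 0)) + 0) → =d=> v2
  v2 = (rec X. d.d.(X + 0)) + 0 → =d=> v1
Trace ⟨db⟩ through P, begin at {u0}:
  [1] d ⇒ {u1}
  [2] b ⇒ {u2}
  P completes σ.
Trace ⟨db⟩ through Q, begin at {v0}:
  [1] d ⇒ {v1}
  [2] b ⇒ ∅ (Q stuck)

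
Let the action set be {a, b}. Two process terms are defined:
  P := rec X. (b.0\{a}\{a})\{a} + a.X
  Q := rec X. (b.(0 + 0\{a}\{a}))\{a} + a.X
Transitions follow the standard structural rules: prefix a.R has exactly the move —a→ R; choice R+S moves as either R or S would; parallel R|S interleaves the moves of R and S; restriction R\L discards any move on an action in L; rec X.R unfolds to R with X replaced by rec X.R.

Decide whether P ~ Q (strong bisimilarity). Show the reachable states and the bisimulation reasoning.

YES

P's transition system — 2 states:
  s0 = rec X. (b.0\{a}\{a})\{a} + a.X → =a=> s0, =b=> s1
  s1 = 0\{a}\{a}\{a} → ∅
Q's transition system — 2 states:
  t0 = rec X. (b.(0 + 0\{a}\{a}))\{a} + a.X → =a=> t0, =b=> t1
  t1 = (0 + 0\{a}\{a})\{a} → ∅
Partition-refinement fixed point:
  B0 = {s0, t0}
  B1 = {s1, t1}
s0 ∈ B0, t0 ∈ B0 → same block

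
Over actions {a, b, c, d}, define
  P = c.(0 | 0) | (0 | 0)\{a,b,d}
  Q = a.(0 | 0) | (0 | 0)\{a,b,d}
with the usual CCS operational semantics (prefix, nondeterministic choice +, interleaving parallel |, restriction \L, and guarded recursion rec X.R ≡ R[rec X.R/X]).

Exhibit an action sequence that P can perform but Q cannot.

Reachable graph of P (2 states):
  s0 = c.(0 | 0) | (0 | 0)\{a,b,d} :: --c--▸ s1
  s1 = 0 | 0 | (0 | 0)\{a,b,d} :: deadlocked
Reachable graph of Q (2 states):
  t0 = a.(0 | 0) | (0 | 0)\{a,b,d} :: --a--▸ t1
  t1 = 0 | 0 | (0 | 0)\{a,b,d} :: deadlocked
Trace ⟨c⟩ through P, begin at {s0}:
  [1] c ⇒ {s1}
  P completes σ.
Trace ⟨c⟩ through Q, begin at {t0}:
  [1] c ⇒ ∅  — Q cannot continue

c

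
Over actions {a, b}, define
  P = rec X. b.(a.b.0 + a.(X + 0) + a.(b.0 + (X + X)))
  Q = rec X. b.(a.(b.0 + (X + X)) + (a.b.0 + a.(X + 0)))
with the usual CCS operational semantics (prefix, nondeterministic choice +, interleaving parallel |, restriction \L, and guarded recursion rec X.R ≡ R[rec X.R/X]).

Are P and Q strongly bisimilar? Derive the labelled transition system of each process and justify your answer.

YES

P's transition system — 6 states:
  p0 = rec X. b.(a.b.0 + a.(X + 0) + a.(b.0 + (X + X))) :: =b=> p1
  p1 = a.b.0 + a.((rec X. b.(a.b.0 + a.(X + 0) + a.(b.0 + (X + X)))) + 0) + a.(b.0 + ((rec X. b.(a.b.0 + a.(X + 0) + a.(b.0 + (X + X)))) + (rec X. b.(a.b.0 + a.(X + 0) + a.(b.0 + (X + X)))))) :: =a=> p2, =a=> p3, =a=> p4
  p2 = (rec X. b.(a.b.0 + a.(X + 0) + a.(b.0 + (X + X)))) + 0 :: =b=> p1
  p3 = b.0 :: =b=> p5
  p4 = b.0 + ((rec X. b.(a.b.0 + a.(X + 0) + a.(b.0 + (X + X)))) + (rec X. b.(a.b.0 + a.(X + 0) + a.(b.0 + (X + X))))) :: =b=> p1, =b=> p5
  p5 = 0 :: ∅
Q's transition system — 6 states:
  q0 = rec X. b.(a.(b.0 + (X + X)) + (a.b.0 + a.(X + 0))) :: =b=> q1
  q1 = a.(b.0 + ((rec X. b.(a.(b.0 + (X + X)) + (a.b.0 + a.(X + 0)))) + (rec X. b.(a.(b.0 + (X + X)) + (a.b.0 + a.(X + 0)))))) + (a.b.0 + a.((rec X. b.(a.(b.0 + (X + X)) + (a.b.0 + a.(X + 0)))) + 0)) :: =a=> q2, =a=> q3, =a=> q4
  q2 = (rec X. b.(a.(b.0 + (X + X)) + (a.b.0 + a.(X + 0)))) + 0 :: =b=> q1
  q3 = b.0 :: =b=> q5
  q4 = b.0 + ((rec X. b.(a.(b.0 + (X + X)) + (a.b.0 + a.(X + 0)))) + (rec X. b.(a.(b.0 + (X + X)) + (a.b.0 + a.(X + 0))))) :: =b=> q1, =b=> q5
  q5 = 0 :: ∅
Coarsest stable partition (strong bisimilarity classes):
  B0 = {p0, p2, q0, q2}
  B1 = {p1, q1}
  B2 = {p3, q3}
  B3 = {p5, q5}
  B4 = {p4, q4}
p0 ∈ B0, q0 ∈ B0 → same block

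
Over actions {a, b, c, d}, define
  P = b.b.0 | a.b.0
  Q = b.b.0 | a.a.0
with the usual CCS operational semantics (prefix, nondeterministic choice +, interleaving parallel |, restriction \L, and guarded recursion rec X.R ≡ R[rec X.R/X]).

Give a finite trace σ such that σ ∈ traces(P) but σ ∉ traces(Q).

Reachable graph of P (9 states):
  s0 = b.b.0 | a.b.0 has moves -a-> s1, -b-> s2
  s1 = b.b.0 | b.0 has moves -b-> s3, -b-> s4
  s2 = b.0 | a.b.0 has moves -a-> s3, -b-> s5
  s3 = b.0 | b.0 has moves -b-> s6, -b-> s7
  s4 = b.b.0 | 0 has moves -b-> s7
  s5 = 0 | a.b.0 has moves -a-> s6
  s6 = 0 | b.0 has moves -b-> s8
  s7 = b.0 | 0 has moves -b-> s8
  s8 = 0 | 0 has moves ·
Reachable graph of Q (9 states):
  t0 = b.b.0 | a.a.0 has moves -a-> t1, -b-> t2
  t1 = b.b.0 | a.0 has moves -a-> t3, -b-> t4
  t2 = b.0 | a.a.0 has moves -a-> t4, -b-> t5
  t3 = b.b.0 | 0 has moves -b-> t6
  t4 = b.0 | a.0 has moves -a-> t6, -b-> t7
  t5 = 0 | a.a.0 has moves -a-> t7
  t6 = b.0 | 0 has moves -b-> t8
  t7 = 0 | a.0 has moves -a-> t8
  t8 = 0 | 0 has moves ·
Executing abbb from P (initial set {s0}):
  [1] a ⇒ {s1}
  [2] b ⇒ {s3, s4}
  [3] b ⇒ {s6, s7}
  [4] b ⇒ {s8}
  P completes σ.
Executing abbb from Q (initial set {t0}):
  [1] a ⇒ {t1}
  [2] b ⇒ {t4}
  [3] b ⇒ {t7}
  [4] b ⇒ ∅  — Q cannot continue

abbb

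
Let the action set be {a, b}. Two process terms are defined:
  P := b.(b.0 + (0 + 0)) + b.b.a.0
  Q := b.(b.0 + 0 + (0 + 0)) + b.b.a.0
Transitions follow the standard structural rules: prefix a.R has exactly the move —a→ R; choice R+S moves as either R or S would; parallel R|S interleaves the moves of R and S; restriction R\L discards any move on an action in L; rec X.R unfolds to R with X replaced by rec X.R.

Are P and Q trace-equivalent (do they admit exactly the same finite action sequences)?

LTS(P): 5 reachable states
  p0 = b.(b.0 + (0 + 0)) + b.b.a.0 has moves ··b··> p1, ··b··> p2
  p1 = b.0 + (0 + 0) has moves ··b··> p3
  p2 = b.a.0 has moves ··b··> p4
  p3 = 0 has moves (no moves)
  p4 = a.0 has moves ··a··> p3
LTS(Q): 5 reachable states
  q0 = b.(b.0 + 0 + (0 + 0)) + b.b.a.0 has moves ··b··> q1, ··b··> q2
  q1 = b.0 + 0 + (0 + 0) has moves ··b··> q3
  q2 = b.a.0 has moves ··b··> q4
  q3 = 0 has moves (no moves)
  q4 = a.0 has moves ··a··> q3
Bisimilarity quotient blocks:
  B0 = {p0, q0}
  B1 = {p2, q2}
  B2 = {p4, q4}
  B3 = {p3, q3}
  B4 = {p1, q1}
p0 ∈ B0, q0 ∈ B0 → same block
Bisimilar ⇒ trace-equivalent.

trace-equivalent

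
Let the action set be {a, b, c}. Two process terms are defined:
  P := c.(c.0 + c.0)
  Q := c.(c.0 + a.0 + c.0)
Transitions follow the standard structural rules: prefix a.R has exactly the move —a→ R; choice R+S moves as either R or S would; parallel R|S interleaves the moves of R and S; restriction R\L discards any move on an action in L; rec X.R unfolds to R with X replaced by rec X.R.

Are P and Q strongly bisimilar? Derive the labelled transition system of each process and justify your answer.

LTS(P): 3 reachable states
  s0 = c.(c.0 + c.0) | =c=> s1
  s1 = c.0 + c.0 | =c=> s2
  s2 = 0 | ·
LTS(Q): 3 reachable states
  t0 = c.(c.0 + a.0 + c.0) | =c=> t1
  t1 = c.0 + a.0 + c.0 | =a=> t2, =c=> t2
  t2 = 0 | ·
Bisimilarity quotient blocks:
  B0 = {s0}
  B1 = {s1}
  B2 = {s2, t2}
  B3 = {t0}
  B4 = {t1}
s0 ∈ B0, t0 ∈ B3 → different blocks

P ≁ Q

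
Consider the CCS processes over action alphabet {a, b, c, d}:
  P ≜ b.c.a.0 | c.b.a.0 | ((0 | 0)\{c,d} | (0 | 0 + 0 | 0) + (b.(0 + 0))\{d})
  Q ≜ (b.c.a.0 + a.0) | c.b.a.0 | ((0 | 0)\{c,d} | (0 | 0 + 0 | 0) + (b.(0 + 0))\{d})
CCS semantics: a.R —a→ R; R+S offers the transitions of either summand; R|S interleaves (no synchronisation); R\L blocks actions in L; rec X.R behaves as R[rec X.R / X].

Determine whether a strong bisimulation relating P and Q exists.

P's transition system — 32 states:
  u0 = b.c.a.0 | c.b.a.0 | ((0 | 0)\{c,d} | (0 | 0 + 0 | 0) + (b.(0 + 0))\{d}) → ··b··> u1, ··b··> u2, ··c··> u3
  u1 = b.c.a.0 | c.b.a.0 | (0 + 0)\{d} → ··b··> u4, ··c··> u5
  u2 = c.a.0 | c.b.a.0 | ((0 | 0)\{c,d} | (0 | 0 + 0 | 0) + (b.(0 + 0))\{d}) → ··b··> u4, ··c··> u6, ··c··> u7
  u3 = b.c.a.0 | b.a.0 | ((0 | 0)\{c,d} | (0 | 0 + 0 | 0) + (b.(0 + 0))\{d}) → ··b··> u5, ··b··> u7, ··b··> u8
  u4 = c.a.0 | c.b.a.0 | (0 + 0)\{d} → ··c··> u10, ··c··> u9
  u5 = b.c.a.0 | b.a.0 | (0 + 0)\{d} → ··b··> u10, ··b··> u11
  u6 = a.0 | c.b.a.0 | ((0 | 0)\{c,d} | (0 | 0 + 0 | 0) + (b.(0 + 0))\{d}) → ··a··> u12, ··b··> u9, ··c··> u13
  u7 = c.a.0 | b.a.0 | ((0 | 0)\{c,d} | (0 | 0 + 0 | 0) + (b.(0 + 0))\{d}) → ··b··> u10, ··b··> u14, ··c··> u13
  u8 = b.c.a.0 | a.0 | ((0 | 0)\{c,d} | (0 | 0 + 0 | 0) + (b.(0 + 0))\{d}) → ··a··> u15, ··b··> u11, ··b··> u14
  u9 = a.0 | c.b.a.0 | (0 + 0)\{d} → ··a··> u16, ··c··> u17
  u10 = c.a.0 | b.a.0 | (0 + 0)\{d} → ··b··> u18, ··c··> u17
  u11 = b.c.a.0 | a.0 | (0 + 0)\{d} → ··a··> u19, ··b··> u18
  u12 = 0 | c.b.a.0 | ((0 | 0)\{c,d} | (0 | 0 + 0 | 0) + (b.(0 + 0))\{d}) → ··b··> u16, ··c··> u20
  u13 = a.0 | b.a.0 | ((0 | 0)\{c,d} | (0 | 0 + 0 | 0) + (b.(0 + 0))\{d}) → ··a··> u20, ··b··> u17, ··b··> u21
  u14 = c.a.0 | a.0 | ((0 | 0)\{c,d} | (0 | 0 + 0 | 0) + (b.(0 + 0))\{d}) → ··a··> u22, ··b··> u18, ··c··> u21
  u15 = b.c.a.0 | 0 | ((0 | 0)\{c,d} | (0 | 0 + 0 | 0) + (b.(0 + 0))\{d}) → ··b··> u19, ··b··> u22
  u16 = 0 | c.b.a.0 | (0 + 0)\{d} → ··c··> u23
  u17 = a.0 | b.a.0 | (0 + 0)\{d} → ··a··> u23, ··b··> u24
  u18 = c.a.0 | a.0 | (0 + 0)\{d} → ··a··> u25, ··c··> u24
  u19 = b.c.a.0 | 0 | (0 + 0)\{d} → ··b··> u25
  u20 = 0 | b.a.0 | ((0 | 0)\{c,d} | (0 | 0 + 0 | 0) + (b.(0 + 0))\{d}) → ··b··> u23, ··b··> u26
  u21 = a.0 | a.0 | ((0 | 0)\{c,d} | (0 | 0 + 0 | 0) + (b.(0 + 0))\{d}) → ··a··> u26, ··a··> u27, ··b··> u24
  u22 = c.a.0 | 0 | ((0 | 0)\{c,d} | (0 | 0 + 0 | 0) + (b.(0 + 0))\{d}) → ··b··> u25, ··c··> u27
  u23 = 0 | b.a.0 | (0 + 0)\{d} → ··b··> u28
  u24 = a.0 | a.0 | (0 + 0)\{d} → ··a··> u28, ··a··> u29
  u25 = c.a.0 | 0 | (0 + 0)\{d} → ··c··> u29
  u26 = 0 | a.0 | ((0 | 0)\{c,d} | (0 | 0 + 0 | 0) + (b.(0 + 0))\{d}) → ··a··> u30, ··b··> u28
  u27 = a.0 | 0 | ((0 | 0)\{c,d} | (0 | 0 + 0 | 0) + (b.(0 + 0))\{d}) → ··a··> u30, ··b··> u29
  u28 = 0 | a.0 | (0 + 0)\{d} → ··a··> u31
  u29 = a.0 | 0 | (0 + 0)\{d} → ··a··> u31
  u30 = 0 | 0 | ((0 | 0)\{c,d} | (0 | 0 + 0 | 0) + (b.(0 + 0))\{d}) → ··b··> u31
  u31 = 0 | 0 | (0 + 0)\{d} → ·
Q's transition system — 32 states:
  v0 = (b.c.a.0 + a.0) | c.b.a.0 | ((0 | 0)\{c,d} | (0 | 0 + 0 | 0) + (b.(0 + 0))\{d}) → ··a··> v1, ··b··> v2, ··b··> v3, ··c··> v4
  v1 = 0 | c.b.a.0 | ((0 | 0)\{c,d} | (0 | 0 + 0 | 0) + (b.(0 + 0))\{d}) → ··b··> v5, ··c··> v6
  v2 = (b.c.a.0 + a.0) | c.b.a.0 | (0 + 0)\{d} → ··a··> v5, ··b··> v7, ··c··> v8
  v3 = c.a.0 | c.b.a.0 | ((0 | 0)\{c,d} | (0 | 0 + 0 | 0) + (b.(0 + 0))\{d}) → ··b··> v7, ··c··> v10, ··c··> v9
  v4 = (b.c.a.0 + a.0) | b.a.0 | ((0 | 0)\{c,d} | (0 | 0 + 0 | 0) + (b.(0 + 0))\{d}) → ··a··> v6, ··b··> v10, ··b··> v11, ··b··> v8
  v5 = 0 | c.b.a.0 | (0 + 0)\{d} → ··c··> v12
  v6 = 0 | b.a.0 | ((0 | 0)\{c,d} | (0 | 0 + 0 | 0) + (b.(0 + 0))\{d}) → ··b··> v12, ··b··> v13
  v7 = c.a.0 | c.b.a.0 | (0 + 0)\{d} → ··c··> v14, ··c··> v15
  v8 = (b.c.a.0 + a.0) | b.a.0 | (0 + 0)\{d} → ··a··> v12, ··b··> v15, ··b··> v16
  v9 = a.0 | c.b.a.0 | ((0 | 0)\{c,d} | (0 | 0 + 0 | 0) + (b.(0 + 0))\{d}) → ··a··> v1, ··b··> v14, ··c··> v17
  v10 = c.a.0 | b.a.0 | ((0 | 0)\{c,d} | (0 | 0 + 0 | 0) + (b.(0 + 0))\{d}) → ··b··> v15, ··b··> v18, ··c··> v17
  v11 = (b.c.a.0 + a.0) | a.0 | ((0 | 0)\{c,d} | (0 | 0 + 0 | 0) + (b.(0 + 0))\{d}) → ··a··> v13, ··a··> v19, ··b··> v16, ··b··> v18
  v12 = 0 | b.a.0 | (0 + 0)\{d} → ··b··> v20
  v13 = 0 | a.0 | ((0 | 0)\{c,d} | (0 | 0 + 0 | 0) + (b.(0 + 0))\{d}) → ··a··> v21, ··b··> v20
  v14 = a.0 | c.b.a.0 | (0 + 0)\{d} → ··a··> v5, ··c··> v22
  v15 = c.a.0 | b.a.0 | (0 + 0)\{d} → ··b··> v23, ··c··> v22
  v16 = (b.c.a.0 + a.0) | a.0 | (0 + 0)\{d} → ··a··> v20, ··a··> v24, ··b··> v23
  v17 = a.0 | b.a.0 | ((0 | 0)\{c,d} | (0 | 0 + 0 | 0) + (b.(0 + 0))\{d}) → ··a··> v6, ··b··> v22, ··b··> v25
  v18 = c.a.0 | a.0 | ((0 | 0)\{c,d} | (0 | 0 + 0 | 0) + (b.(0 + 0))\{d}) → ··a··> v26, ··b··> v23, ··c··> v25
  v19 = (b.c.a.0 + a.0) | 0 | ((0 | 0)\{c,d} | (0 | 0 + 0 | 0) + (b.(0 + 0))\{d}) → ··a··> v21, ··b··> v24, ··b··> v26
  v20 = 0 | a.0 | (0 + 0)\{d} → ··a··> v27
  v21 = 0 | 0 | ((0 | 0)\{c,d} | (0 | 0 + 0 | 0) + (b.(0 + 0))\{d}) → ··b··> v27
  v22 = a.0 | b.a.0 | (0 + 0)\{d} → ··a··> v12, ··b··> v28
  v23 = c.a.0 | a.0 | (0 + 0)\{d} → ··a··> v29, ··c··> v28
  v24 = (b.c.a.0 + a.0) | 0 | (0 + 0)\{d} → ··a··> v27, ··b··> v29
  v25 = a.0 | a.0 | ((0 | 0)\{c,d} | (0 | 0 + 0 | 0) + (b.(0 + 0))\{d}) → ··a··> v13, ··a··> v30, ··b··> v28
  v26 = c.a.0 | 0 | ((0 | 0)\{c,d} | (0 | 0 + 0 | 0) + (b.(0 + 0))\{d}) → ··b··> v29, ··c··> v30
  v27 = 0 | 0 | (0 + 0)\{d} → ·
  v28 = a.0 | a.0 | (0 + 0)\{d} → ··a··> v20, ··a··> v31
  v29 = c.a.0 | 0 | (0 + 0)\{d} → ··c··> v31
  v30 = a.0 | 0 | ((0 | 0)\{c,d} | (0 | 0 + 0 | 0) + (b.(0 + 0))\{d}) → ··a··> v21, ··b··> v31
  v31 = a.0 | 0 | (0 + 0)\{d} → ··a··> v27
Coarsest stable partition (strong bisimilarity classes):
  B0 = {u0}
  B1 = {u3}
  B2 = {u7, v10}
  B3 = {u14, v18}
  B4 = {u22, v26}
  B5 = {u26, u27, v13, v30}
  B6 = {u28, u29, v20, v31}
  B7 = {u31, v27}
  B8 = {u30, v21}
  B9 = {u25, v29}
  B10 = {u18, v23}
  B11 = {u24, v28}
  B12 = {u21, v25}
  B13 = {u13, v17}
  B14 = {u17, v22}
  B15 = {u23, v12}
  B16 = {u20, v6}
  B17 = {u10, v15}
  B18 = {u8}
  B19 = {u11}
  B20 = {u19}
  B21 = {u15}
  B22 = {u5}
  B23 = {u2, v3}
  B24 = {u6, v9}
  B25 = {u12, v1}
  B26 = {u16, v5}
  B27 = {u9, v14}
  B28 = {u4, v7}
  B29 = {u1}
  B30 = {v0}
  B31 = {v2}
  B32 = {v8}
  B33 = {v16}
  B34 = {v24}
  B35 = {v4}
  B36 = {v11}
  B37 = {v19}
u0 ∈ B0, v0 ∈ B30 → different blocks

NO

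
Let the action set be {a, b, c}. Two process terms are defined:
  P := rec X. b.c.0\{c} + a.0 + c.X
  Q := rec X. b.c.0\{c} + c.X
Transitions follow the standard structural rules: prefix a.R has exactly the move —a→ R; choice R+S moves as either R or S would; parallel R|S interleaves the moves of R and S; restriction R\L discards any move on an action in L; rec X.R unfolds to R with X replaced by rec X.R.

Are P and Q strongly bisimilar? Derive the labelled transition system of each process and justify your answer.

P ≁ Q

LTS(P): 4 reachable states
  s0 = rec X. b.c.0\{c} + a.0 + c.X | ··a··> s1, ··b··> s2, ··c··> s0
  s1 = 0 | (no moves)
  s2 = c.0\{c} | ··c··> s3
  s3 = 0\{c} | (no moves)
LTS(Q): 3 reachable states
  t0 = rec X. b.c.0\{c} + c.X | ··b··> t1, ··c··> t0
  t1 = c.0\{c} | ··c··> t2
  t2 = 0\{c} | (no moves)
Bisimilarity quotient blocks:
  B0 = {s0}
  B1 = {s2, t1}
  B2 = {s1, s3, t2}
  B3 = {t0}
s0 ∈ B0, t0 ∈ B3 → different blocks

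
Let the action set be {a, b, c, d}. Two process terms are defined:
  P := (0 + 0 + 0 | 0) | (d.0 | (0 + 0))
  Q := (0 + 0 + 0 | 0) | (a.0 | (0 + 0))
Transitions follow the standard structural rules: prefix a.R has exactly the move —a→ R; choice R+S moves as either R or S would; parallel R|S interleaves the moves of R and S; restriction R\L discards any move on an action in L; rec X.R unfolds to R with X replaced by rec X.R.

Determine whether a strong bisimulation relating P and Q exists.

P's transition system — 2 states:
  p0 = (0 + 0 + 0 | 0) | (d.0 | (0 + 0)) | =d=> p1
  p1 = (0 + 0 + 0 | 0) | (0 | (0 + 0)) | (no moves)
Q's transition system — 2 states:
  q0 = (0 + 0 + 0 | 0) | (a.0 | (0 + 0)) | =a=> q1
  q1 = (0 + 0 + 0 | 0) | (0 | (0 + 0)) | (no moves)
Partition-refinement fixed point:
  B0 = {p0}
  B1 = {p1, q1}
  B2 = {q0}
p0 ∈ B0, q0 ∈ B2 → different blocks

not bisimilar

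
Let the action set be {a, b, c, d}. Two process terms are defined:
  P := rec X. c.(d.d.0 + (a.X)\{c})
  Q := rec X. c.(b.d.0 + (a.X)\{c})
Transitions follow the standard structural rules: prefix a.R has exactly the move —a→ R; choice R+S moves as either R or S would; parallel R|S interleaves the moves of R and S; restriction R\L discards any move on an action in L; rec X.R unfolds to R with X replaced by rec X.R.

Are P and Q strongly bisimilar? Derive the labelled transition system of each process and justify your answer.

P ≁ Q

Reachable graph of P (5 states):
  u0 = rec X. c.(d.d.0 + (a.X)\{c}) ⊢ --c--▸ u1
  u1 = d.d.0 + (a.(rec X. c.(d.d.0 + (a.X)\{c})))\{c} ⊢ --a--▸ u2, --d--▸ u3
  u2 = (rec X. c.(d.d.0 + (a.X)\{c}))\{c} ⊢ ∅
  u3 = d.0 ⊢ --d--▸ u4
  u4 = 0 ⊢ ∅
Reachable graph of Q (5 states):
  v0 = rec X. c.(b.d.0 + (a.X)\{c}) ⊢ --c--▸ v1
  v1 = b.d.0 + (a.(rec X. c.(b.d.0 + (a.X)\{c})))\{c} ⊢ --a--▸ v2, --b--▸ v3
  v2 = (rec X. c.(b.d.0 + (a.X)\{c}))\{c} ⊢ ∅
  v3 = d.0 ⊢ --d--▸ v4
  v4 = 0 ⊢ ∅
Coarsest stable partition (strong bisimilarity classes):
  B0 = {u0}
  B1 = {u1}
  B2 = {u3, v3}
  B3 = {u2, u4, v2, v4}
  B4 = {v0}
  B5 = {v1}
u0 ∈ B0, v0 ∈ B4 → different blocks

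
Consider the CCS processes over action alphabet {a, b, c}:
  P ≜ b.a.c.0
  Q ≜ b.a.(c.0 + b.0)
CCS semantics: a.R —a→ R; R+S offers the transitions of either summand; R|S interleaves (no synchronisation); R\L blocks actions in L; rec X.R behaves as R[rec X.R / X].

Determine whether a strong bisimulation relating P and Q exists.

LTS(P): 4 reachable states
  m0 = b.a.c.0 ⊢ --b--▸ m1
  m1 = a.c.0 ⊢ --a--▸ m2
  m2 = c.0 ⊢ --c--▸ m3
  m3 = 0 ⊢ stopped
LTS(Q): 4 reachable states
  n0 = b.a.(c.0 + b.0) ⊢ --b--▸ n1
  n1 = a.(c.0 + b.0) ⊢ --a--▸ n2
  n2 = c.0 + b.0 ⊢ --b--▸ n3, --c--▸ n3
  n3 = 0 ⊢ stopped
Bisimilarity quotient blocks:
  B0 = {m0}
  B1 = {m1}
  B2 = {m2}
  B3 = {m3, n3}
  B4 = {n0}
  B5 = {n1}
  B6 = {n2}
m0 ∈ B0, n0 ∈ B4 → different blocks

not bisimilar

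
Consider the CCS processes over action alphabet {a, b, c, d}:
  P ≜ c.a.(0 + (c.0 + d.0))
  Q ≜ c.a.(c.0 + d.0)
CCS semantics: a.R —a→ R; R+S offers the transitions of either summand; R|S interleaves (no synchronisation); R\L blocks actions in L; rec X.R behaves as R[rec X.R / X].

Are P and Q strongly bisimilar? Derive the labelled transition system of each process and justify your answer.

LTS(P): 4 reachable states
  m0 = c.a.(0 + (c.0 + d.0)) | =c=> m1
  m1 = a.(0 + (c.0 + d.0)) | =a=> m2
  m2 = 0 + (c.0 + d.0) | =c=> m3, =d=> m3
  m3 = 0 | ·
LTS(Q): 4 reachable states
  n0 = c.a.(c.0 + d.0) | =c=> n1
  n1 = a.(c.0 + d.0) | =a=> n2
  n2 = c.0 + d.0 | =c=> n3, =d=> n3
  n3 = 0 | ·
Bisimilarity quotient blocks:
  B0 = {m0, n0}
  B1 = {m1, n1}
  B2 = {m2, n2}
  B3 = {m3, n3}
m0 ∈ B0, n0 ∈ B0 → same block

bisimilar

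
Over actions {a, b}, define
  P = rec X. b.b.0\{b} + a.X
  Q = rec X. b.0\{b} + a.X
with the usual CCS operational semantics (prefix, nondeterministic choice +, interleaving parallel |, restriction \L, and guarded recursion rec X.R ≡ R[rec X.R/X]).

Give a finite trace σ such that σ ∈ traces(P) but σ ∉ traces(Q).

LTS(P): 3 reachable states
  p0 = rec X. b.b.0\{b} + a.X → —a→ p0, —b→ p1
  p1 = b.0\{b} → —b→ p2
  p2 = 0\{b} → ·
LTS(Q): 2 reachable states
  q0 = rec X. b.0\{b} + a.X → —a→ q0, —b→ q1
  q1 = 0\{b} → ·
Run σ = ⟨bb⟩ on P: start {p0}
  [1] b ⇒ {p1}
  [2] b ⇒ {p2}
  — P admits the full trace.
Run σ = ⟨bb⟩ on Q: start {q0}
  [1] b ⇒ {q1}
  [2] b ⇒ no successor for Q

bb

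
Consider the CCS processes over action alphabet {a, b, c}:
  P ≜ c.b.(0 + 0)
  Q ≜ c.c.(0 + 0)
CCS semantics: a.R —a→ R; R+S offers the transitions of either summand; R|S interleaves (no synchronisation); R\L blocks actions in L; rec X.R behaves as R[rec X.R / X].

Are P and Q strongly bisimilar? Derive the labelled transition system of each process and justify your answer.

not bisimilar

P's transition system — 3 states:
  m0 = c.b.(0 + 0) has moves =c=> m1
  m1 = b.(0 + 0) has moves =b=> m2
  m2 = 0 + 0 has moves deadlocked
Q's transition system — 3 states:
  n0 = c.c.(0 + 0) has moves =c=> n1
  n1 = c.(0 + 0) has moves =c=> n2
  n2 = 0 + 0 has moves deadlocked
Partition-refinement fixed point:
  B0 = {m0}
  B1 = {m1}
  B2 = {m2, n2}
  B3 = {n0}
  B4 = {n1}
m0 ∈ B0, n0 ∈ B3 → different blocks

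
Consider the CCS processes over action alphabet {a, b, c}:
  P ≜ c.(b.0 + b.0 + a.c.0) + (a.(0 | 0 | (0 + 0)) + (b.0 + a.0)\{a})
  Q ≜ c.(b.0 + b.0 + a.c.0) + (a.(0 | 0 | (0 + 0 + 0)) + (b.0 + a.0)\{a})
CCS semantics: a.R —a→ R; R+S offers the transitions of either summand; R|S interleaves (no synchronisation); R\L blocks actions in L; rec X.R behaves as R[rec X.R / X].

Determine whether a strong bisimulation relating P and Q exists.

P ~ Q

LTS(P): 6 reachable states
  u0 = c.(b.0 + b.0 + a.c.0) + (a.(0 | 0 | (0 + 0)) + (b.0 + a.0)\{a}) | -a-> u1, -b-> u2, -c-> u3
  u1 = 0 | 0 | (0 + 0) | ∅
  u2 = 0\{a} | ∅
  u3 = b.0 + b.0 + a.c.0 | -a-> u4, -b-> u5
  u4 = c.0 | -c-> u5
  u5 = 0 | ∅
LTS(Q): 6 reachable states
  v0 = c.(b.0 + b.0 + a.c.0) + (a.(0 | 0 | (0 + 0 + 0)) + (b.0 + a.0)\{a}) | -a-> v1, -b-> v2, -c-> v3
  v1 = 0 | 0 | (0 + 0 + 0) | ∅
  v2 = 0\{a} | ∅
  v3 = b.0 + b.0 + a.c.0 | -a-> v4, -b-> v5
  v4 = c.0 | -c-> v5
  v5 = 0 | ∅
Coarsest stable partition (strong bisimilarity classes):
  B0 = {u0, v0}
  B1 = {u1, u2, u5, v1, v2, v5}
  B2 = {u3, v3}
  B3 = {u4, v4}
u0 ∈ B0, v0 ∈ B0 → same block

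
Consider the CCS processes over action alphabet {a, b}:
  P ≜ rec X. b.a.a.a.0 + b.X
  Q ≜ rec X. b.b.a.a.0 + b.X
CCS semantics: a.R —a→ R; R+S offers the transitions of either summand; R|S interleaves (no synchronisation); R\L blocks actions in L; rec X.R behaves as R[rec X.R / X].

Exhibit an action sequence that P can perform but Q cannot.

ba

LTS(P): 5 reachable states
  m0 = rec X. b.a.a.a.0 + b.X :: —b→ m0, —b→ m1
  m1 = a.a.a.0 :: —a→ m2
  m2 = a.a.0 :: —a→ m3
  m3 = a.0 :: —a→ m4
  m4 = 0 :: stopped
LTS(Q): 5 reachable states
  n0 = rec X. b.b.a.a.0 + b.X :: —b→ n0, —b→ n1
  n1 = b.a.a.0 :: —b→ n2
  n2 = a.a.0 :: —a→ n3
  n3 = a.0 :: —a→ n4
  n4 = 0 :: stopped
Run σ = ⟨ba⟩ on P: start {m0}
  step 1 (b): {m0, m1}
  step 2 (a): {m2}
  — P admits the full trace.
Run σ = ⟨ba⟩ on Q: start {n0}
  step 1 (b): {n0, n1}
  step 2 (a): no successor for Q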